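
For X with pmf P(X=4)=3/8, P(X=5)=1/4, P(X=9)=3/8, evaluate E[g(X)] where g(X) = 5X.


E[5X] = sum(g(x)*P(x))
= 20*3/8 + 25*1/4 + 45*3/8
= 245/8

245/8


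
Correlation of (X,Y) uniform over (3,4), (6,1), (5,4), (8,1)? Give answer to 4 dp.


Cov(X,Y) = -2.2500, Var(X) = 3.2500, Var(Y) = 2.2500
rho = Cov/(sqrt(VarX)*sqrt(VarY)) = -0.8321

-0.8321


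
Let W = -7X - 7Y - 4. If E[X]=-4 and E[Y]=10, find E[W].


E[-7X - 7Y - 4] = -7*E[X] - 7*E[Y] - 4
= (-7)*(-4) + (-7)*(10) + (-4)
= 28 - 70 - 4 = -46

-46


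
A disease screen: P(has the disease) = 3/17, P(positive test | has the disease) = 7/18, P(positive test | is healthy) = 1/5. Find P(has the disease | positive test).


P(A) = P(A|B)P(B) + P(A|B')P(B') = 7/18*3/17 + 1/5*14/17 = 7/30
P(B|A) = P(A|B)P(B)/P(A) = (7/102)/(7/30) = 5/17

5/17


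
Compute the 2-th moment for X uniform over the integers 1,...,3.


E[X^2] = (1/3) * sum(x^2 for x=1..3)
= 14/3

14/3


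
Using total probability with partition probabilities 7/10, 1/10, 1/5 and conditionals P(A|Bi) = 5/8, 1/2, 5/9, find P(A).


P(A) = P(A|B1)P(B1) + P(A|B2)P(B2) + P(A|B3)P(B3)
= 5/8*7/10 + 1/2*1/10 + 5/9*1/5
= 7/16 + 1/20 + 1/9 = 431/720

431/720


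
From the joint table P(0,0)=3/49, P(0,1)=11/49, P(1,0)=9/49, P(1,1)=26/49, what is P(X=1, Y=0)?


Read from table: P(X=1, Y=0) = 9/49

9/49


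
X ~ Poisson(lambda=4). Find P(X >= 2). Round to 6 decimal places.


P(X>=2) = 1 - P(X<=1) = 1 - (e^(-4)*4^0/0! + e^(-4)*4^1/1!)
≈ 1 - (0.0183156389 + 0.0732625556)
= 1 - 0.0915781945 = 0.9084218055
≈ 0.908422

0.908422


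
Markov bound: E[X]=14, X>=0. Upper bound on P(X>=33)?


Markov: P(X >= a) <= E[X]/a
P(X >= 33) <= 14/33

14/33


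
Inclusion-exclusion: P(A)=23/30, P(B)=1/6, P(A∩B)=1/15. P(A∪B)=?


P(A∪B) = P(A) + P(B) - P(A∩B)
= 23/30 + 1/6 - 1/15 = 13/15

13/15


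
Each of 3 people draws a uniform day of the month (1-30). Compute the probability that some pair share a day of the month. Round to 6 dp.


P(all different) = prod((30-i)/30 for i=0..2) = 0.902222
P(at least one match) = 1 - 0.902222 = 0.097778

0.097778


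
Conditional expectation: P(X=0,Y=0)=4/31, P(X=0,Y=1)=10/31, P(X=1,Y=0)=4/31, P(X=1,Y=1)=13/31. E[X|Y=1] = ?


P(Y=1) = 23/31
E[X|Y=1] = (0*10 + 1*13)/23 = 13/23

13/23


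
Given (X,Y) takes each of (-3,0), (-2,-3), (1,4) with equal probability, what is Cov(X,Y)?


E[X]=-4/3, E[Y]=1/3, E[XY]=10/3
Cov(X,Y) = E[XY] - E[X]E[Y] = 10/3 + 4/3*1/3 = 34/9

34/9


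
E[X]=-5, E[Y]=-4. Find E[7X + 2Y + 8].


E[7X + 2Y + 8] = 7*E[X] + 2*E[Y] + 8
= (7)*(-5) + (2)*(-4) + (8)
= -35 - 8 + 8 = -35

-35


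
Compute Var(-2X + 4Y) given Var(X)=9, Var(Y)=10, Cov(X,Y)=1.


Var(-2X + 4Y) = (-2)^2*Var(X) + 4^2*Var(Y) + 2*(-2)*4*Cov(X,Y)
= 4*9 + 16*10 - 16*1
= 36 + 160 - 16 = 180

180


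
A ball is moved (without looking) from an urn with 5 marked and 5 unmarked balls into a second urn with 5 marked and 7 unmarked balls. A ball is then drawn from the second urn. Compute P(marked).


P(transfer marked) = 5/10 = 1/2; P(transfer unmarked) = 1/2
If marked transferred: Urn II has 6 marked of 13, so P(marked|marked moved) = 6/13
If unmarked transferred: Urn II has 5 marked of 13, so P(marked|unmarked moved) = 5/13
By total probability: P(marked) = 1/2*6/13 + 1/2*5/13 = 11/26

11/26


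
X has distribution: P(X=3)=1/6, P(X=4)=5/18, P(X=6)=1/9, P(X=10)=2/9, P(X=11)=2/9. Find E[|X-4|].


E[|X-4|] = sum(g(x)*P(x))
= 1*1/6 + 0*5/18 + 2*1/9 + 6*2/9 + 7*2/9
= 59/18

59/18


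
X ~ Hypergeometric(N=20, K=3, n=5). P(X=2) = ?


P(X=2) = C(3,2)*C(17,3) / C(20,5)
= 3*680 / 15504
= 2040/15504 = 5/38

5/38


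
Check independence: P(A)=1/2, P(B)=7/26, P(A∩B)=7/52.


P(A)*P(B) = 1/2*7/26 = 7/52
P(A∩B) = 7/52, which equals P(A)P(B), so independent

Yes, A and B are independent


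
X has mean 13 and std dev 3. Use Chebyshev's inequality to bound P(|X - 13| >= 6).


k = 6/3 = 2
Chebyshev: P(|X-mu| >= k*sigma) <= 1/k^2 = 1/2^2 = 1/4

1/4


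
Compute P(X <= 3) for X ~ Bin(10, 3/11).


P(X<=3) = P(X=0) + P(X=1) + P(X=2) + P(X=3)
= 1073741824/25937424601 + 4026531840/25937424601 + 6794772480/25937424601 + 6794772480/25937424601
= 18689818624/25937424601

18689818624/25937424601


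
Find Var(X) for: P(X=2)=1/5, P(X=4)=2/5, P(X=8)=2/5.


E[X] = 26/5, E[X^2] = 164/5
Var(X) = E[X^2] - (E[X])^2 = 164/5 - (26/5)^2 = 144/25

144/25


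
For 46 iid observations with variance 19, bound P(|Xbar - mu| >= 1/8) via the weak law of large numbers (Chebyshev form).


Var(Xbar) = Var(X)/n = 19/46
Chebyshev: P(|Xbar-mu| >= 1/8) <= Var(Xbar)/(1/8)^2 = (19/46)/(1/64) = 608/23
Bound exceeds 1, so trivial bound: 1

1


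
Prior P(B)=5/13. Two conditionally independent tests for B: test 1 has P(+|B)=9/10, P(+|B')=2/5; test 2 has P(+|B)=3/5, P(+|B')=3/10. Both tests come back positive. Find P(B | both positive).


After test 1: P(+) = 9/10*5/13 + 2/5*8/13 = 77/130
P(B|+) = (9/26)/(77/130) = 45/77
After test 2 (use post1 as new prior): P(+) = 3/5*45/77 + 3/10*32/77 = 183/385
P(B|+,+) = (27/77)/(183/385) = 45/61

45/61


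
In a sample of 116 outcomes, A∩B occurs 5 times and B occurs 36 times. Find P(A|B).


P(A|B) = P(A∩B)/P(B) = (5/116)/(36/116) = 5/36

5/36


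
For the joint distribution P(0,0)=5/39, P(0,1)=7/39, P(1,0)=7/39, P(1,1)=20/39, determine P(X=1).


P(X=1) = P(1,0)+P(1,1) = 7/39 + 20/39 = 27/39 = 9/13

9/13


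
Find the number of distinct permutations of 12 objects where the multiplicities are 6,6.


12! = 479001600
Denominator: 6!=720 * 6!=720
Coefficient = 479001600 / 518400 = 924

924


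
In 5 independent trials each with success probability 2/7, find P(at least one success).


P(at least one) = 1 - P(none)
P(none) = (1 - 2/7)^5 = (5/7)^5 = 3125/16807
P(at least one) = 1 - 3125/16807 = 13682/16807

13682/16807


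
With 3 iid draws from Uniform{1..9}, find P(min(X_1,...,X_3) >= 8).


P(min >= 8) = P(all X_i >= 8) = (P(X_1 >= 8))^3
= (2/9)^3 = 8/729

8/729


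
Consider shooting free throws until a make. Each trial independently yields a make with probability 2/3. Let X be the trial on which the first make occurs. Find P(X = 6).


P(X=6) = (1-p)^5 * p = (1/3)^5 * 2/3
= 1/243 * 2/3 = 2/729

2/729


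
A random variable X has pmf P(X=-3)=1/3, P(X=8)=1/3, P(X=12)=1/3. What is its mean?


E[X] = sum(x * P(x))
= -3*1/3 + 8*1/3 + 12*1/3
= 17/3

17/3


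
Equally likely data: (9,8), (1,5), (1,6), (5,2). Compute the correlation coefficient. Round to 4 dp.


Cov(X,Y) = 2.2500, Var(X) = 11.0000, Var(Y) = 4.6875
rho = Cov/(sqrt(VarX)*sqrt(VarY)) = 0.3133

0.3133


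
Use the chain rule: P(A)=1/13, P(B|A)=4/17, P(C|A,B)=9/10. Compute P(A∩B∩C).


P(A∩B∩C) = P(A) * P(B|A) * P(C|A∩B)
= 1/13 * 4/17 * 9/10
= 4/221 * 9/10 = 18/1105

18/1105


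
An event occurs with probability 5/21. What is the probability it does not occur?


P(A') = 1 - P(A) = 1 - 5/21 = 16/21

16/21


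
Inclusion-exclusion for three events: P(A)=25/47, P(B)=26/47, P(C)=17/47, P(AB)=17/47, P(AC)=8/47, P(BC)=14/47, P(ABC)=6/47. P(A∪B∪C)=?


P(A∪B∪C) = P(A)+P(B)+P(C) - P(AB)-P(AC)-P(BC) + P(ABC)
= 25/47+26/47+17/47 - 17/47-8/47-14/47 + 6/47
= 35/47

35/47


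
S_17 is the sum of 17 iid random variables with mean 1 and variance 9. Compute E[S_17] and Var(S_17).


E[S_n] = n*mu = 17*1 = 17
Var(S_n) = n*sigma^2 = 17*9 = 153

E[S_17]=17, Var(S_17)=153


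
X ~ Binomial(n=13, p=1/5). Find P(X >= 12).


P(X>=12) = P(X=12) + P(X=13)
= 52/1220703125 + 1/1220703125
= 53/1220703125

53/1220703125


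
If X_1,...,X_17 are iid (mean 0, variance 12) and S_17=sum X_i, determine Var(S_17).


By independence, Var(S_n) = n*Var(X_1) = 17*12 = 204

204


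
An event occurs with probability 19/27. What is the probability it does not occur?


P(A') = 1 - P(A) = 1 - 19/27 = 8/27

8/27


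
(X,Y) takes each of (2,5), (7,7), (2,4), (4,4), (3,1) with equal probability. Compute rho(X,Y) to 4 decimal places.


Cov(X,Y) = 2.0800, Var(X) = 3.4400, Var(Y) = 3.7600
rho = Cov/(sqrt(VarX)*sqrt(VarY)) = 0.5783

0.5783


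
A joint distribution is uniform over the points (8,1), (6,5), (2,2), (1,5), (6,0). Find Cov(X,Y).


E[X]=23/5, E[Y]=13/5, E[XY]=47/5
Cov(X,Y) = E[XY] - E[X]E[Y] = 47/5 - 23/5*13/5 = -64/25

-64/25


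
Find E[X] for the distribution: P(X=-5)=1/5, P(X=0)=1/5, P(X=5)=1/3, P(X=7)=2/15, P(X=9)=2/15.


E[X] = sum(x * P(x))
= -5*1/5 + 0*1/5 + 5*1/3 + 7*2/15 + 9*2/15
= 14/5

14/5


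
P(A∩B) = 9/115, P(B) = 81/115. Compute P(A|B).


P(A|B) = P(A∩B)/P(B) = (9/115)/(81/115) = 9/81 = 1/9

1/9


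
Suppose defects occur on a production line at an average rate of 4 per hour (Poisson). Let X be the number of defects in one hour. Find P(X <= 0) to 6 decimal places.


P(X<=0) = e^(-4)*4^0/0!
≈ 0.0183156389
≈ 0.018316

0.018316


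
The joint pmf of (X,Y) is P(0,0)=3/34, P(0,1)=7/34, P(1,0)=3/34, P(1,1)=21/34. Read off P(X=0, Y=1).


Read from table: P(X=0, Y=1) = 7/34

7/34


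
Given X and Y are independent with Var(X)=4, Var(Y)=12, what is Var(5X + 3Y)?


Independence => Cov(X,Y)=0
Var(5X + 3Y) = 5^2*Var(X) + 3^2*Var(Y)
= 25*4 + 9*12 = 208

208


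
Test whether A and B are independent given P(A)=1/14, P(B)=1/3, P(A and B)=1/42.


P(A)*P(B) = 1/14*1/3 = 1/42
P(A∩B) = 1/42, which equals P(A)P(B), so independent

Yes, A and B are independent


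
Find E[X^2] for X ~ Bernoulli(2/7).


For Bernoulli: X in {0,1}
E[X^2] = 0^2*(1-2/7) + 1^2*2/7 = 2/7

2/7


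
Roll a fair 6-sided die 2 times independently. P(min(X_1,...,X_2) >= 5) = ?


P(min >= 5) = P(all X_i >= 5) = (P(X_1 >= 5))^2
= (2/6)^2 = (1/3)^2 = 1/9

1/9


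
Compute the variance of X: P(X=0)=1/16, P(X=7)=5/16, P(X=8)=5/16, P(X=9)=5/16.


E[X] = 15/2, E[X^2] = 485/8
Var(X) = E[X^2] - (E[X])^2 = 485/8 - (15/2)^2 = 35/8

35/8


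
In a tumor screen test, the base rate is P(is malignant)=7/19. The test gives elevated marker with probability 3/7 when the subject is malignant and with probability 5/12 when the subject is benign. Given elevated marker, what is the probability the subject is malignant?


P(A) = P(A|B)P(B) + P(A|B')P(B') = 3/7*7/19 + 5/12*12/19 = 8/19
P(B|A) = P(A|B)P(B)/P(A) = (3/19)/(8/19) = 3/8

3/8


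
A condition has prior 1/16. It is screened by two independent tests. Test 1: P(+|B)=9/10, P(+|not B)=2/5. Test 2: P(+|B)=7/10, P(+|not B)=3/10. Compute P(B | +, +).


After test 1: P(+) = 9/10*1/16 + 2/5*15/16 = 69/160
P(B|+) = (9/160)/(69/160) = 3/23
After test 2 (use post1 as new prior): P(+) = 7/10*3/23 + 3/10*20/23 = 81/230
P(B|+,+) = (21/230)/(81/230) = 7/27

7/27


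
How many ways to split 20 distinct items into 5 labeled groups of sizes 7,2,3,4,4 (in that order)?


20! = 2432902008176640000
Denominator: 7!=5040 * 2!=2 * 3!=6 * 4!=24 * 4!=24
Coefficient = 2432902008176640000 / 34836480 = 69837768000

69837768000


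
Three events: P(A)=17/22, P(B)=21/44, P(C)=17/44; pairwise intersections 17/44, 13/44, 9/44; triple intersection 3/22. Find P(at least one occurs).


P(A∪B∪C) = P(A)+P(B)+P(C) - P(AB)-P(AC)-P(BC) + P(ABC)
= 17/22+21/44+17/44 - 17/44-13/44-9/44 + 3/22
= 39/44

39/44


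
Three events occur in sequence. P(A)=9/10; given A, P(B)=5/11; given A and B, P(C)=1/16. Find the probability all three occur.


P(A∩B∩C) = P(A) * P(B|A) * P(C|A∩B)
= 9/10 * 5/11 * 1/16
= 9/22 * 1/16 = 9/352

9/352


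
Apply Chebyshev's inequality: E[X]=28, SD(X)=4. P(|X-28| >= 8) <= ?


k = 8/4 = 2
Chebyshev: P(|X-mu| >= k*sigma) <= 1/k^2 = 1/2^2 = 1/4

1/4


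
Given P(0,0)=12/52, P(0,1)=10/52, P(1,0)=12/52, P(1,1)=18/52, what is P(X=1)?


P(X=1) = P(1,0)+P(1,1) = 12/52 + 18/52 = 30/52 = 15/26

15/26


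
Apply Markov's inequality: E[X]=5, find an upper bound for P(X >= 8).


Markov: P(X >= a) <= E[X]/a
P(X >= 8) <= 5/8

5/8


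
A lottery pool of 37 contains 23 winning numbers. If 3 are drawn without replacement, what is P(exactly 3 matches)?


P(X=3) = C(23,3)*C(14,0) / C(37,3)
= 1771*1 / 7770
= 1771/7770 = 253/1110

253/1110


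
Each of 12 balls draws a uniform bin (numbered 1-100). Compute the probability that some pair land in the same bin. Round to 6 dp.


P(all different) = prod((100-i)/100 for i=0..11) = 0.503153
P(at least one match) = 1 - 0.503153 = 0.496847

0.496847


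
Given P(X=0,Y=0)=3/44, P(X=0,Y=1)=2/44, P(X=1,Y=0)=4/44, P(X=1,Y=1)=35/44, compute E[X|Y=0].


P(Y=0) = 7/44
E[X|Y=0] = (0*3 + 1*4)/7 = 4/7

4/7


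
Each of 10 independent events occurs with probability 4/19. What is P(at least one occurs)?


P(at least one) = 1 - P(none)
P(none) = (1 - 4/19)^10 = (15/19)^10 = 576650390625/6131066257801
P(at least one) = 1 - 576650390625/6131066257801 = 5554415867176/6131066257801

5554415867176/6131066257801


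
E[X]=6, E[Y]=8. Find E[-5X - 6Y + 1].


E[-5X - 6Y + 1] = -5*E[X] - 6*E[Y] + 1
= (-5)*(6) + (-6)*(8) + (1)
= -30 - 48 + 1 = -77

-77


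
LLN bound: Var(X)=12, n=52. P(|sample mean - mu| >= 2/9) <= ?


Var(Xbar) = Var(X)/n = 12/52
Chebyshev: P(|Xbar-mu| >= 2/9) <= Var(Xbar)/(2/9)^2 = (3/13)/(4/81) = 243/52
Bound exceeds 1, so trivial bound: 1

1


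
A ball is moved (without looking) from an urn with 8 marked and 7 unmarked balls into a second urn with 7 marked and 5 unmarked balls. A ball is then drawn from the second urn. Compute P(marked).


P(transfer marked) = 8/15; P(transfer unmarked) = 7/15
If marked transferred: Urn II has 8 marked of 13, so P(marked|marked moved) = 8/13
If unmarked transferred: Urn II has 7 marked of 13, so P(marked|unmarked moved) = 7/13
By total probability: P(marked) = 8/15*8/13 + 7/15*7/13 = 113/195

113/195


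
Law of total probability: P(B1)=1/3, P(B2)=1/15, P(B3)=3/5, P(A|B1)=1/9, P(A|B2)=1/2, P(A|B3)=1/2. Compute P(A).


P(A) = P(A|B1)P(B1) + P(A|B2)P(B2) + P(A|B3)P(B3)
= 1/9*1/3 + 1/2*1/15 + 1/2*3/5
= 1/27 + 1/30 + 3/10 = 10/27

10/27


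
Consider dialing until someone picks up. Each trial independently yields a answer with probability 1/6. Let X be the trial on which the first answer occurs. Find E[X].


For geometric (trials until first success), E[X] = 1/p = 1/(1/6) = 6

6


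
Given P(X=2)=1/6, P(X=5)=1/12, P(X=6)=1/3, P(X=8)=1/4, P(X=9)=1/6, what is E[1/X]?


E[1/X] = sum(g(x)*P(x))
= 1/2*1/6 + 1/5*1/12 + 1/6*1/3 + 1/8*1/4 + 1/9*1/6
= 887/4320

887/4320


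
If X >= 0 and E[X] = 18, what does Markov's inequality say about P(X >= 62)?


Markov: P(X >= a) <= E[X]/a
P(X >= 62) <= 18/62 = 9/31

9/31


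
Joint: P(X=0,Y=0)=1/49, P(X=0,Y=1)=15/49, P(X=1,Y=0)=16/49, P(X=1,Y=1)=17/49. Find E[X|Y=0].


P(Y=0) = 17/49
E[X|Y=0] = (0*1 + 1*16)/17 = 16/17

16/17


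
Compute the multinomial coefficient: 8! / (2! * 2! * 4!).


8! = 40320
Denominator: 2!=2 * 2!=2 * 4!=24
Coefficient = 40320 / 96 = 420

420


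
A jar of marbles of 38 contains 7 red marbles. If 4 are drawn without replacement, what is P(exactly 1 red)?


P(X=1) = C(7,1)*C(31,3) / C(38,4)
= 7*4495 / 73815
= 31465/73815 = 899/2109

899/2109


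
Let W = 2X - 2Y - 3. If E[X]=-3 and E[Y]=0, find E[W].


E[2X - 2Y - 3] = 2*E[X] - 2*E[Y] - 3
= (2)*(-3) + (-2)*(0) + (-3)
= -6 + 0 - 3 = -9

-9


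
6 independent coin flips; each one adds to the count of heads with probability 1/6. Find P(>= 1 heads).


P(at least one) = 1 - P(none)
P(none) = (1 - 1/6)^6 = (5/6)^6 = 15625/46656
P(at least one) = 1 - 15625/46656 = 31031/46656

31031/46656


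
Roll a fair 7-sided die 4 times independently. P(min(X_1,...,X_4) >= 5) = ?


P(min >= 5) = P(all X_i >= 5) = (P(X_1 >= 5))^4
= (3/7)^4 = 81/2401

81/2401


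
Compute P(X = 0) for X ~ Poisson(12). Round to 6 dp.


P(X=0) = e^(-12) * 12^0 / 0!
≈ 0.000006144212353 * 1 / 1
≈ 0.000006

0.000006


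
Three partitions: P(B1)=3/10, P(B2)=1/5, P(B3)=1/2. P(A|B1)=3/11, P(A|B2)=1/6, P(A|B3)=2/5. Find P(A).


P(A) = P(A|B1)P(B1) + P(A|B2)P(B2) + P(A|B3)P(B3)
= 3/11*3/10 + 1/6*1/5 + 2/5*1/2
= 9/110 + 1/30 + 1/5 = 52/165

52/165


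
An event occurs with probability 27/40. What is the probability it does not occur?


P(A') = 1 - P(A) = 1 - 27/40 = 13/40

13/40


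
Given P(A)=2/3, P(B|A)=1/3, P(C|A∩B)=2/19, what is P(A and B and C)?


P(A∩B∩C) = P(A) * P(B|A) * P(C|A∩B)
= 2/3 * 1/3 * 2/19
= 2/9 * 2/19 = 4/171

4/171


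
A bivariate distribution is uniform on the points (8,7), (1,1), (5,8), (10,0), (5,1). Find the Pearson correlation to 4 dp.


Cov(X,Y) = 0.6800, Var(X) = 9.3600, Var(Y) = 11.4400
rho = Cov/(sqrt(VarX)*sqrt(VarY)) = 0.0657

0.0657


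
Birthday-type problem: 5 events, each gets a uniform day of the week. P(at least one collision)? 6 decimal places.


P(all different) = prod((7-i)/7 for i=0..4) = 0.149938
P(at least one match) = 1 - 0.149938 = 0.850062

0.850062


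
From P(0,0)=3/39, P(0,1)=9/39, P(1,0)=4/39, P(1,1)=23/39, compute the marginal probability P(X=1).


P(X=1) = P(1,0)+P(1,1) = 4/39 + 23/39 = 27/39 = 9/13

9/13


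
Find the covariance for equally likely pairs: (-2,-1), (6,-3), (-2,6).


E[X]=2/3, E[Y]=2/3, E[XY]=-28/3
Cov(X,Y) = E[XY] - E[X]E[Y] = -28/3 - 2/3*2/3 = -88/9

-88/9


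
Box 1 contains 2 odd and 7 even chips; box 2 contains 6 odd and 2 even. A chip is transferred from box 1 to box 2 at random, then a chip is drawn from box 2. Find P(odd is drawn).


P(transfer odd) = 2/9; P(transfer even) = 7/9
If odd transferred: Urn II has 7 odd of 9, so P(odd|odd moved) = 7/9
If even transferred: Urn II has 6 odd of 9, so P(odd|even moved) = 2/3
By total probability: P(odd) = 2/9*7/9 + 7/9*2/3 = 56/81

56/81


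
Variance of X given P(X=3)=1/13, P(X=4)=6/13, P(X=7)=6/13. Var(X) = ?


E[X] = 69/13, E[X^2] = 399/13
Var(X) = E[X^2] - (E[X])^2 = 399/13 - (69/13)^2 = 426/169

426/169


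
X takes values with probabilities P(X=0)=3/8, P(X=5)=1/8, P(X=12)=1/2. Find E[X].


E[X] = sum(x * P(x))
= 0*3/8 + 5*1/8 + 12*1/2
= 53/8

53/8


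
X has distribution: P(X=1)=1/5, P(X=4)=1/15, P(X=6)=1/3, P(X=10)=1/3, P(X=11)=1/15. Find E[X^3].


E[X^3] = sum(g(x)*P(x))
= 1*1/5 + 64*1/15 + 216*1/3 + 1000*1/3 + 1331*1/15
= 7478/15

7478/15


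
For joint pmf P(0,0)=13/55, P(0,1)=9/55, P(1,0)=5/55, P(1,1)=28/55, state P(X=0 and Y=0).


Read from table: P(X=0, Y=0) = 13/55

13/55


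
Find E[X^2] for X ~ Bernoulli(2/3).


For Bernoulli: X in {0,1}
E[X^2] = 0^2*(1-2/3) + 1^2*2/3 = 2/3

2/3


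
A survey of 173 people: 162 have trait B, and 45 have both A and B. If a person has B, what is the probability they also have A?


P(A|B) = P(A∩B)/P(B) = (45/173)/(162/173) = 45/162 = 5/18

5/18


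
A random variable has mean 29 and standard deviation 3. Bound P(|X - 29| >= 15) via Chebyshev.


k = 15/3 = 5
Chebyshev: P(|X-mu| >= k*sigma) <= 1/k^2 = 1/5^2 = 1/25

1/25


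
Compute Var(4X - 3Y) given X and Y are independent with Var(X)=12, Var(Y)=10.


Independence => Cov(X,Y)=0
Var(4X - 3Y) = 4^2*Var(X) + (-3)^2*Var(Y)
= 16*12 + 9*10 = 282

282


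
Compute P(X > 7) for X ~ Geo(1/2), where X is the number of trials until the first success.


P(X > 7) = P(first 7 trials all fail) = (1-p)^7 = (1/2)^7 = 1/128

1/128


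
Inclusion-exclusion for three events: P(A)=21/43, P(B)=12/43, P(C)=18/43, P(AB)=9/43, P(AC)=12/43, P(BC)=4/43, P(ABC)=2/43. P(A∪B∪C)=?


P(A∪B∪C) = P(A)+P(B)+P(C) - P(AB)-P(AC)-P(BC) + P(ABC)
= 21/43+12/43+18/43 - 9/43-12/43-4/43 + 2/43
= 28/43

28/43


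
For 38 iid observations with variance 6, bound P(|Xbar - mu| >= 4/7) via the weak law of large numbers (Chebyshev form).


Var(Xbar) = Var(X)/n = 6/38
Chebyshev: P(|Xbar-mu| >= 4/7) <= Var(Xbar)/(4/7)^2 = (3/19)/(16/49) = 147/304

147/304


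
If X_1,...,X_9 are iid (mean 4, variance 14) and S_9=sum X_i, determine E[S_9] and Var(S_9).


E[S_n] = n*mu = 9*4 = 36
Var(S_n) = n*sigma^2 = 9*14 = 126

E[S_9]=36, Var(S_9)=126


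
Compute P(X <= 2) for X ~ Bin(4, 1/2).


P(X<=2) = P(X=0) + P(X=1) + P(X=2)
= 1/16 + 1/4 + 3/8
= 11/16

11/16


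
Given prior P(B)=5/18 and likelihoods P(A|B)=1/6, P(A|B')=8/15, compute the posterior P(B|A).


P(A) = P(A|B)P(B) + P(A|B')P(B') = 1/6*5/18 + 8/15*13/18 = 233/540
P(B|A) = P(A|B)P(B)/P(A) = (5/108)/(233/540) = 25/233

25/233


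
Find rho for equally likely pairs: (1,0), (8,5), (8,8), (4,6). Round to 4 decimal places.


Cov(X,Y) = 7.0625, Var(X) = 8.6875, Var(Y) = 8.6875
rho = Cov/(sqrt(VarX)*sqrt(VarY)) = 0.8129

0.8129


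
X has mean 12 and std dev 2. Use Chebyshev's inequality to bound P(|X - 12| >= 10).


k = 10/2 = 5
Chebyshev: P(|X-mu| >= k*sigma) <= 1/k^2 = 1/5^2 = 1/25

1/25


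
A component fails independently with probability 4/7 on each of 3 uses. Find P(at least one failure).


P(at least one) = 1 - P(none)
P(none) = (1 - 4/7)^3 = (3/7)^3 = 27/343
P(at least one) = 1 - 27/343 = 316/343

316/343


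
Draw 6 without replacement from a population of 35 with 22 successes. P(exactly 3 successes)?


P(X=3) = C(22,3)*C(13,3) / C(35,6)
= 1540*286 / 1623160
= 440440/1623160 = 143/527

143/527


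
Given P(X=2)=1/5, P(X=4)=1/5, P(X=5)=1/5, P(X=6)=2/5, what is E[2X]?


E[2X] = sum(g(x)*P(x))
= 4*1/5 + 8*1/5 + 10*1/5 + 12*2/5
= 46/5

46/5


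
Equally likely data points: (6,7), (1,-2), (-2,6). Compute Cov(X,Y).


E[X]=5/3, E[Y]=11/3, E[XY]=28/3
Cov(X,Y) = E[XY] - E[X]E[Y] = 28/3 - 5/3*11/3 = 29/9

29/9


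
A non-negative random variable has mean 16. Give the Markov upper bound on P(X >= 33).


Markov: P(X >= a) <= E[X]/a
P(X >= 33) <= 16/33

16/33


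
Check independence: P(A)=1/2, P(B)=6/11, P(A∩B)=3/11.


P(A)*P(B) = 1/2*6/11 = 3/11
P(A∩B) = 3/11, which equals P(A)P(B), so independent

Yes, A and B are independent


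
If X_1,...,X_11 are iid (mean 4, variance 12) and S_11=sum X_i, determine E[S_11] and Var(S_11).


E[S_n] = n*mu = 11*4 = 44
Var(S_n) = n*sigma^2 = 11*12 = 132

E[S_11]=44, Var(S_11)=132


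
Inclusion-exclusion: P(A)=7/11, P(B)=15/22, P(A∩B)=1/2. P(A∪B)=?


P(A∪B) = P(A) + P(B) - P(A∩B)
= 7/11 + 15/22 - 1/2 = 9/11

9/11


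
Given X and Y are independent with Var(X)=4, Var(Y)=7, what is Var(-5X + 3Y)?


Independence => Cov(X,Y)=0
Var(-5X + 3Y) = (-5)^2*Var(X) + 3^2*Var(Y)
= 25*4 + 9*7 = 163

163


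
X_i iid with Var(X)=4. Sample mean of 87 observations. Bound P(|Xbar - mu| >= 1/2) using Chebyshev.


Var(Xbar) = Var(X)/n = 4/87
Chebyshev: P(|Xbar-mu| >= 1/2) <= Var(Xbar)/(1/2)^2 = (4/87)/(1/4) = 16/87

16/87


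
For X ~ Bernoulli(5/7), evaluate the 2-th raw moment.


For Bernoulli: X in {0,1}
E[X^2] = 0^2*(1-5/7) + 1^2*5/7 = 5/7

5/7


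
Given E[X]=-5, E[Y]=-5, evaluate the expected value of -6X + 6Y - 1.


E[-6X + 6Y - 1] = -6*E[X] + 6*E[Y] - 1
= (-6)*(-5) + (6)*(-5) + (-1)
= 30 - 30 - 1 = -1

-1


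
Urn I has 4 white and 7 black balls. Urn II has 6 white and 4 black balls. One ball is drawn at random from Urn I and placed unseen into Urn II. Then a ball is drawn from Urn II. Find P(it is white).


P(transfer white) = 4/11; P(transfer black) = 7/11
If white transferred: Urn II has 7 white of 11, so P(white|white moved) = 7/11
If black transferred: Urn II has 6 white of 11, so P(white|black moved) = 6/11
By total probability: P(white) = 4/11*7/11 + 7/11*6/11 = 70/121

70/121


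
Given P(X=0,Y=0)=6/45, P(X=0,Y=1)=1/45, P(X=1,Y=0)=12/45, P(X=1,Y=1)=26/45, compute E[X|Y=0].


P(Y=0) = 18/45
E[X|Y=0] = (0*6 + 1*12)/18 = 12/18 = 2/3

2/3


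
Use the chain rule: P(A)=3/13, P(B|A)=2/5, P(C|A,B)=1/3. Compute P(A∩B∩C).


P(A∩B∩C) = P(A) * P(B|A) * P(C|A∩B)
= 3/13 * 2/5 * 1/3
= 6/65 * 1/3 = 2/65

2/65


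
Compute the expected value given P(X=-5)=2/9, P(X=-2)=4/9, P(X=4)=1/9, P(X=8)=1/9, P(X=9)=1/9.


E[X] = sum(x * P(x))
= -5*2/9 - 2*4/9 + 4*1/9 + 8*1/9 + 9*1/9
= 1/3

1/3


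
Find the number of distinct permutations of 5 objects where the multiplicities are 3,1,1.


5! = 120
Denominator: 3!=6 * 1!=1 * 1!=1
Coefficient = 120 / 6 = 20

20


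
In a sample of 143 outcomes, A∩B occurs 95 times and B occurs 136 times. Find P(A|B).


P(A|B) = P(A∩B)/P(B) = (95/143)/(136/143) = 95/136

95/136


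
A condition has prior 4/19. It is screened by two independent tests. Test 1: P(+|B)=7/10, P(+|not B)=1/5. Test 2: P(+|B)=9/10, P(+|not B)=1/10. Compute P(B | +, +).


After test 1: P(+) = 7/10*4/19 + 1/5*15/19 = 29/95
P(B|+) = (14/95)/(29/95) = 14/29
After test 2 (use post1 as new prior): P(+) = 9/10*14/29 + 1/10*15/29 = 141/290
P(B|+,+) = (63/145)/(141/290) = 42/47

42/47


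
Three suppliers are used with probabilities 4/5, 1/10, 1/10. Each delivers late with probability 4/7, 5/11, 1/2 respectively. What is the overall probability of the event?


P(A) = P(A|B1)P(B1) + P(A|B2)P(B2) + P(A|B3)P(B3)
= 4/7*4/5 + 5/11*1/10 + 1/2*1/10
= 16/35 + 1/22 + 1/20 = 851/1540

851/1540


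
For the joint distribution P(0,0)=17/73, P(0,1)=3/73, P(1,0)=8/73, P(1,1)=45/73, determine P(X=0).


P(X=0) = P(0,0)+P(0,1) = 17/73 + 3/73 = 20/73

20/73


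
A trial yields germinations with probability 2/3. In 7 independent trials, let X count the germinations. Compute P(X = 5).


P(X=5) = C(7,5) * p^5 * (1-p)^2
= 21 * 32/243 * 1/9
= 224/729

224/729


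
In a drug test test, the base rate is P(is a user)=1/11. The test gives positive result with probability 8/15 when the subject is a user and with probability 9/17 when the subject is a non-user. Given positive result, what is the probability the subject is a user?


P(A) = P(A|B)P(B) + P(A|B')P(B') = 8/15*1/11 + 9/17*10/11 = 1486/2805
P(B|A) = P(A|B)P(B)/P(A) = (8/165)/(1486/2805) = 68/743

68/743


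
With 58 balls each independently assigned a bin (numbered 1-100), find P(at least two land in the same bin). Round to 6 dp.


P(all different) = prod((100-i)/100 for i=0..57) = 0.000000
P(at least one match) = 1 - 0.000000 = 1.000000

1.000000


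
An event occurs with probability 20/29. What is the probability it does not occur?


P(A') = 1 - P(A) = 1 - 20/29 = 9/29

9/29


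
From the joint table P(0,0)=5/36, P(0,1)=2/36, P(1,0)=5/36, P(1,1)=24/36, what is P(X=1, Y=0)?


Read from table: P(X=1, Y=0) = 5/36

5/36


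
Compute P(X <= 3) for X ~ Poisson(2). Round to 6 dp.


P(X<=3) = e^(-2)*2^0/0! + e^(-2)*2^1/1! + e^(-2)*2^2/2! + e^(-2)*2^3/3!
≈ 0.1353352832 + 0.2706705665 + 0.2706705665 + 0.1804470443
= 0.8571234605
≈ 0.857123

0.857123


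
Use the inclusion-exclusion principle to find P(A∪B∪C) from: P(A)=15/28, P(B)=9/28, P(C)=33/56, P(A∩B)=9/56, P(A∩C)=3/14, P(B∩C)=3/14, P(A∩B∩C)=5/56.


P(A∪B∪C) = P(A)+P(B)+P(C) - P(AB)-P(AC)-P(BC) + P(ABC)
= 15/28+9/28+33/56 - 9/56-3/14-3/14 + 5/56
= 53/56

53/56


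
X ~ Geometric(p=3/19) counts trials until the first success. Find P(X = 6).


P(X=6) = (1-p)^5 * p = (16/19)^5 * 3/19
= 1048576/2476099 * 3/19 = 3145728/47045881

3145728/47045881


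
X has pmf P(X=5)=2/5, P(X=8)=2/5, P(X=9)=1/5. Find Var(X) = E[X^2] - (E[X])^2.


E[X] = 7, E[X^2] = 259/5
Var(X) = E[X^2] - (E[X])^2 = 259/5 - (7)^2 = 14/5

14/5


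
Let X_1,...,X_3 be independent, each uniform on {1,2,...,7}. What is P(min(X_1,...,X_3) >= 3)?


P(min >= 3) = P(all X_i >= 3) = (P(X_1 >= 3))^3
= (5/7)^3 = 125/343

125/343


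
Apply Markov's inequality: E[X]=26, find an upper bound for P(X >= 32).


Markov: P(X >= a) <= E[X]/a
P(X >= 32) <= 26/32 = 13/16

13/16


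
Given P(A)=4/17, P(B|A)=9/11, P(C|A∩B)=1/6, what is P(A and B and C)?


P(A∩B∩C) = P(A) * P(B|A) * P(C|A∩B)
= 4/17 * 9/11 * 1/6
= 36/187 * 1/6 = 6/187

6/187


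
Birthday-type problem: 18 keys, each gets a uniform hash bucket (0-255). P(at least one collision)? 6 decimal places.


P(all different) = prod((256-i)/256 for i=0..17) = 0.542396
P(at least one match) = 1 - 0.542396 = 0.457604

0.457604


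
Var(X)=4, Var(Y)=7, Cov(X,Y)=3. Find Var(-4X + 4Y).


Var(-4X + 4Y) = (-4)^2*Var(X) + 4^2*Var(Y) + 2*(-4)*4*Cov(X,Y)
= 16*4 + 16*7 - 32*3
= 64 + 112 - 96 = 80

80


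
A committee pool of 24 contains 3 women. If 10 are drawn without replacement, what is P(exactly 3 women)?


P(X=3) = C(3,3)*C(21,7) / C(24,10)
= 1*116280 / 1961256
= 116280/1961256 = 15/253

15/253


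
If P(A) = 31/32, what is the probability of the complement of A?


P(A') = 1 - P(A) = 1 - 31/32 = 1/32

1/32


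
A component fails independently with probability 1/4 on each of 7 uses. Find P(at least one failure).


P(at least one) = 1 - P(none)
P(none) = (1 - 1/4)^7 = (3/4)^7 = 2187/16384
P(at least one) = 1 - 2187/16384 = 14197/16384

14197/16384


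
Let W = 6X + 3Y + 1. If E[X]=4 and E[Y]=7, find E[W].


E[6X + 3Y + 1] = 6*E[X] + 3*E[Y] + 1
= (6)*(4) + (3)*(7) + (1)
= 24 + 21 + 1 = 46

46


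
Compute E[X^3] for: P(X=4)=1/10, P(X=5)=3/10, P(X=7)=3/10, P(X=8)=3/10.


E[X^3] = sum(x^3 * P(x))
= 64*1/10 + 125*3/10 + 343*3/10 + 512*3/10
= 1502/5

1502/5


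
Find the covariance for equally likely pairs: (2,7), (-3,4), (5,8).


E[X]=4/3, E[Y]=19/3, E[XY]=14
Cov(X,Y) = E[XY] - E[X]E[Y] = 14 - 4/3*19/3 = 50/9

50/9


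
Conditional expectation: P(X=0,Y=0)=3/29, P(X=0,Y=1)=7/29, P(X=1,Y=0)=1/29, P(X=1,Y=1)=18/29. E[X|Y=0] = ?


P(Y=0) = 4/29
E[X|Y=0] = (0*3 + 1*1)/4 = 1/4

1/4


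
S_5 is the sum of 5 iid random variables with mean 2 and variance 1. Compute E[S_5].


E[S_n] = n*E[X_1] = 5*2 = 10

10


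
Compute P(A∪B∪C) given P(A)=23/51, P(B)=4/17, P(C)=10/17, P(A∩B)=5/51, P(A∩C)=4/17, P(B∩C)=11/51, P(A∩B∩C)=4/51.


P(A∪B∪C) = P(A)+P(B)+P(C) - P(AB)-P(AC)-P(BC) + P(ABC)
= 23/51+4/17+10/17 - 5/51-4/17-11/51 + 4/51
= 41/51

41/51


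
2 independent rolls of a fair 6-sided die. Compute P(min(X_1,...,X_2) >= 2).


P(min >= 2) = P(all X_i >= 2) = (P(X_1 >= 2))^2
= (5/6)^2 = 25/36

25/36


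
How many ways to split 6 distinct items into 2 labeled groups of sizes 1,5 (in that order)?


6! = 720
Denominator: 1!=1 * 5!=120
Coefficient = 720 / 120 = 6

6


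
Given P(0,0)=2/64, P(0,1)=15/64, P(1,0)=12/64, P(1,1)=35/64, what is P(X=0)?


P(X=0) = P(0,0)+P(0,1) = 2/64 + 15/64 = 17/64

17/64


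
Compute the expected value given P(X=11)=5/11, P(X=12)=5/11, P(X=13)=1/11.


E[X] = sum(x * P(x))
= 11*5/11 + 12*5/11 + 13*1/11
= 128/11

128/11


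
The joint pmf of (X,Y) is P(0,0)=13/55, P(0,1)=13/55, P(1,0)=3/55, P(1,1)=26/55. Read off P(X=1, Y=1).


Read from table: P(X=1, Y=1) = 26/55

26/55


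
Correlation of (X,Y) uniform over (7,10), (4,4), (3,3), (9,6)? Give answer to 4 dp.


Cov(X,Y) = 4.1875, Var(X) = 5.6875, Var(Y) = 7.1875
rho = Cov/(sqrt(VarX)*sqrt(VarY)) = 0.6549

0.6549


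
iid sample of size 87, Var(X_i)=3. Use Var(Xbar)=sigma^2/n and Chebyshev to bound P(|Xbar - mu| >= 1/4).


Var(Xbar) = Var(X)/n = 3/87
Chebyshev: P(|Xbar-mu| >= 1/4) <= Var(Xbar)/(1/4)^2 = (1/29)/(1/16) = 16/29

16/29


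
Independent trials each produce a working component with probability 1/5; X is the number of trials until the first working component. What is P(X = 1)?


P(X=1) = (1-p)^0 * p = (4/5)^0 * 1/5
= 1 * 1/5 = 1/5

1/5


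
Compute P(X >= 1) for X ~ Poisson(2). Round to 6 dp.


P(X>=1) = 1 - P(X<=0) = 1 - (e^(-2)*2^0/0!)
≈ 1 - 0.1353352832 = 0.8646647168
≈ 0.864665

0.864665


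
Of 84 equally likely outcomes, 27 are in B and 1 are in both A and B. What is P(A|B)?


P(A|B) = P(A∩B)/P(B) = (1/84)/(27/84) = 1/27

1/27


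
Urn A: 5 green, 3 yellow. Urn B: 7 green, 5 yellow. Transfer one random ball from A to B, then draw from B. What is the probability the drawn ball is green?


P(transfer green) = 5/8; P(transfer yellow) = 3/8
If green transferred: Urn II has 8 green of 13, so P(green|green moved) = 8/13
If yellow transferred: Urn II has 7 green of 13, so P(green|yellow moved) = 7/13
By total probability: P(green) = 5/8*8/13 + 3/8*7/13 = 61/104

61/104


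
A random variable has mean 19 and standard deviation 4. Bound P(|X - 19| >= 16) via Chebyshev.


k = 16/4 = 4
Chebyshev: P(|X-mu| >= k*sigma) <= 1/k^2 = 1/4^2 = 1/16

1/16


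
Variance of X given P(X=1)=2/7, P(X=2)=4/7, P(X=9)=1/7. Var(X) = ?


E[X] = 19/7, E[X^2] = 99/7
Var(X) = E[X^2] - (E[X])^2 = 99/7 - (19/7)^2 = 332/49

332/49


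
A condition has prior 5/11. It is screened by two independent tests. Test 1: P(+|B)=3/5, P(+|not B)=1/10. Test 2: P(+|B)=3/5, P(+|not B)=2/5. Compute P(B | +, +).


After test 1: P(+) = 3/5*5/11 + 1/10*6/11 = 18/55
P(B|+) = (3/11)/(18/55) = 5/6
After test 2 (use post1 as new prior): P(+) = 3/5*5/6 + 2/5*1/6 = 17/30
P(B|+,+) = (1/2)/(17/30) = 15/17

15/17


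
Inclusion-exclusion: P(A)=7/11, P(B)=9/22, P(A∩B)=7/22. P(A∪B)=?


P(A∪B) = P(A) + P(B) - P(A∩B)
= 7/11 + 9/22 - 7/22 = 8/11

8/11


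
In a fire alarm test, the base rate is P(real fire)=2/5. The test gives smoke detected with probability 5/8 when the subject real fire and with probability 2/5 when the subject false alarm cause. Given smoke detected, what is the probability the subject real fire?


P(A) = P(A|B)P(B) + P(A|B')P(B') = 5/8*2/5 + 2/5*3/5 = 49/100
P(B|A) = P(A|B)P(B)/P(A) = (1/4)/(49/100) = 25/49

25/49


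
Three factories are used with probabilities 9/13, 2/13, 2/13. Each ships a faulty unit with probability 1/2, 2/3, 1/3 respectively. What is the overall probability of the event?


P(A) = P(A|B1)P(B1) + P(A|B2)P(B2) + P(A|B3)P(B3)
= 1/2*9/13 + 2/3*2/13 + 1/3*2/13
= 9/26 + 4/39 + 2/39 = 1/2

1/2


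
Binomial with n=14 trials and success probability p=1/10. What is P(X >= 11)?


P(X>=11) = P(X=11) + P(X=12) + P(X=13) + P(X=14)
= 66339/25000000000000 + 7371/100000000000000 + 63/50000000000000 + 1/100000000000000
= 136427/50000000000000

136427/50000000000000


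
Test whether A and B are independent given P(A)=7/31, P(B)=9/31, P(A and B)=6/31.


P(A)*P(B) = 7/31*9/31 = 63/961
P(A∩B) = 6/31 != 63/961, so not independent

No, A and B are not independent


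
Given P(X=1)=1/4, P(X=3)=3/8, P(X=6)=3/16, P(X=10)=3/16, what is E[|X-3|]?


E[|X-3|] = sum(g(x)*P(x))
= 2*1/4 + 0*3/8 + 3*3/16 + 7*3/16
= 19/8

19/8


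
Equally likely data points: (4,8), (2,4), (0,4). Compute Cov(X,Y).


E[X]=2, E[Y]=16/3, E[XY]=40/3
Cov(X,Y) = E[XY] - E[X]E[Y] = 40/3 - 2*16/3 = 8/3

8/3


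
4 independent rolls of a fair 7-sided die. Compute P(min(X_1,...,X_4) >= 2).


P(min >= 2) = P(all X_i >= 2) = (P(X_1 >= 2))^4
= (6/7)^4 = 1296/2401

1296/2401


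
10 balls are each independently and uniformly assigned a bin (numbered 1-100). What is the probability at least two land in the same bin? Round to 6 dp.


P(all different) = prod((100-i)/100 for i=0..9) = 0.628157
P(at least one match) = 1 - 0.628157 = 0.371843

0.371843


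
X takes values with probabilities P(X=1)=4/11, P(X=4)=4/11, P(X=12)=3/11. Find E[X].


E[X] = sum(x * P(x))
= 1*4/11 + 4*4/11 + 12*3/11
= 56/11

56/11


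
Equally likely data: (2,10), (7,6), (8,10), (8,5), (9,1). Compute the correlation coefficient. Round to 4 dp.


Cov(X,Y) = -5.3200, Var(X) = 6.1600, Var(Y) = 11.4400
rho = Cov/(sqrt(VarX)*sqrt(VarY)) = -0.6337

-0.6337


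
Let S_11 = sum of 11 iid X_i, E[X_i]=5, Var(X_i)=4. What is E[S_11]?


E[S_n] = n*E[X_1] = 11*5 = 55

55


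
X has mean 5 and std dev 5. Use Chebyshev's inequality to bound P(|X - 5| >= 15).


k = 15/5 = 3
Chebyshev: P(|X-mu| >= k*sigma) <= 1/k^2 = 1/3^2 = 1/9

1/9


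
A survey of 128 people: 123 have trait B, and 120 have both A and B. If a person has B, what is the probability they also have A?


P(A|B) = P(A∩B)/P(B) = (120/128)/(123/128) = 120/123 = 40/41

40/41


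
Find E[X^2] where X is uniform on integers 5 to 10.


E[X^2] = (1/6) * sum(x^2 for x=5..10)
= 355/6

355/6


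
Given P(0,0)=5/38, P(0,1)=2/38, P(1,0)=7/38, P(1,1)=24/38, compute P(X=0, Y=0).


Read from table: P(X=0, Y=0) = 5/38

5/38


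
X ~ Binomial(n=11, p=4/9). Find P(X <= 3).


P(X<=3) = P(X=0) + P(X=1) + P(X=2) + P(X=3)
= 48828125/31381059609 + 429687500/31381059609 + 1718750000/31381059609 + 1375000000/10460353203
= 2107421875/10460353203

2107421875/10460353203


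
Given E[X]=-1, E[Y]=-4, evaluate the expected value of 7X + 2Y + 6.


E[7X + 2Y + 6] = 7*E[X] + 2*E[Y] + 6
= (7)*(-1) + (2)*(-4) + (6)
= -7 - 8 + 6 = -9

-9


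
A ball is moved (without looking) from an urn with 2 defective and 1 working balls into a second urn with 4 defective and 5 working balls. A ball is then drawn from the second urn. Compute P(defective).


P(transfer defective) = 2/3; P(transfer working) = 1/3
If defective transferred: Urn II has 5 defective of 10, so P(defective|defective moved) = 1/2
If working transferred: Urn II has 4 defective of 10, so P(defective|working moved) = 2/5
By total probability: P(defective) = 2/3*1/2 + 1/3*2/5 = 7/15

7/15


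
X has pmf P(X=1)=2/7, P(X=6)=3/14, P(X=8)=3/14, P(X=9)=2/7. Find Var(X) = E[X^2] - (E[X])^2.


E[X] = 41/7, E[X^2] = 314/7
Var(X) = E[X^2] - (E[X])^2 = 314/7 - (41/7)^2 = 517/49

517/49


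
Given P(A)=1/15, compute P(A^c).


P(A') = 1 - P(A) = 1 - 1/15 = 14/15

14/15


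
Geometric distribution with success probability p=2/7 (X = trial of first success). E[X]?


For geometric (trials until first success), E[X] = 1/p = 1/(2/7) = 7/2

7/2


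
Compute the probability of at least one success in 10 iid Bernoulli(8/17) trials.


P(at least one) = 1 - P(none)
P(none) = (1 - 8/17)^10 = (9/17)^10 = 3486784401/2015993900449
P(at least one) = 1 - 3486784401/2015993900449 = 2012507116048/2015993900449

2012507116048/2015993900449


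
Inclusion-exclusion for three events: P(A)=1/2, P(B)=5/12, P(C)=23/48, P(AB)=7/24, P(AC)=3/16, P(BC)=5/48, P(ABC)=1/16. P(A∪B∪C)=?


P(A∪B∪C) = P(A)+P(B)+P(C) - P(AB)-P(AC)-P(BC) + P(ABC)
= 1/2+5/12+23/48 - 7/24-3/16-5/48 + 1/16
= 7/8

7/8


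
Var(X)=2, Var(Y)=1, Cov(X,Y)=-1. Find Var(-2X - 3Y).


Var(-2X - 3Y) = (-2)^2*Var(X) + (-3)^2*Var(Y) + 2*(-2)*(-3)*Cov(X,Y)
= 4*2 + 9*1 + 12*(-1)
= 8 + 9 - 12 = 5

5


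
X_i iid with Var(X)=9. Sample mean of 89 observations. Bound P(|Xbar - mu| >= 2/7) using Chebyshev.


Var(Xbar) = Var(X)/n = 9/89
Chebyshev: P(|Xbar-mu| >= 2/7) <= Var(Xbar)/(2/7)^2 = (9/89)/(4/49) = 441/356
Bound exceeds 1, so trivial bound: 1

1


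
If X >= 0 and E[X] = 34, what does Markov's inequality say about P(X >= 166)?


Markov: P(X >= a) <= E[X]/a
P(X >= 166) <= 34/166 = 17/83

17/83


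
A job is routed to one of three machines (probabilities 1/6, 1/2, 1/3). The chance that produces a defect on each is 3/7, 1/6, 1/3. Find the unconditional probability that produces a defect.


P(A) = P(A|B1)P(B1) + P(A|B2)P(B2) + P(A|B3)P(B3)
= 3/7*1/6 + 1/6*1/2 + 1/3*1/3
= 1/14 + 1/12 + 1/9 = 67/252

67/252


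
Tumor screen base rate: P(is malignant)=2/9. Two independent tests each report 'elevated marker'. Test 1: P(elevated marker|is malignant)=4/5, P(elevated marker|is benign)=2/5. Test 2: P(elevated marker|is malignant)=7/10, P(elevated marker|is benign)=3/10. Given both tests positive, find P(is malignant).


After test 1: P(+) = 4/5*2/9 + 2/5*7/9 = 22/45
P(B|+) = (8/45)/(22/45) = 4/11
After test 2 (use post1 as new prior): P(+) = 7/10*4/11 + 3/10*7/11 = 49/110
P(B|+,+) = (14/55)/(49/110) = 4/7

4/7


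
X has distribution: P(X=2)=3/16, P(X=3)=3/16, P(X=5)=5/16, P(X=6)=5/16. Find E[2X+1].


E[2X+1] = sum(g(x)*P(x))
= 5*3/16 + 7*3/16 + 11*5/16 + 13*5/16
= 39/4

39/4


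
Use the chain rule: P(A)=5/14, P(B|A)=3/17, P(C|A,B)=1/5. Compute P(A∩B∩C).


P(A∩B∩C) = P(A) * P(B|A) * P(C|A∩B)
= 5/14 * 3/17 * 1/5
= 15/238 * 1/5 = 3/238

3/238


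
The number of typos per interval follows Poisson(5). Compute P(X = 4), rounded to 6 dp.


P(X=4) = e^(-5) * 5^4 / 4!
≈ 0.006737946999 * 625 / 24
≈ 0.175467

0.175467
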